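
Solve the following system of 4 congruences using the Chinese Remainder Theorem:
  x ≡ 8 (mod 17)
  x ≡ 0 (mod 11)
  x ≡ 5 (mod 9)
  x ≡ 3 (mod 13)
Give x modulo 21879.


Product of moduli M = 17 · 11 · 9 · 13 = 21879.
Merge one congruence at a time:
  Start: x ≡ 8 (mod 17).
  Combine with x ≡ 0 (mod 11); new modulus lcm = 187.
    Write x = 8 + 17·t and substitute into x ≡ 0 (mod 11): 17·t ≡ 0 − 8 = -8 (mod 11).
    Reduce coefficients mod 11: 6·t ≡ 3 (mod 11).
    The inverse of 6 mod 11 is 2 (since 6·2 = 12 = 1·11 + 1), so t ≡ 2·3 = 6 ≡ 6 (mod 11).
    Then x = 8 + 17·6 = 110, valid modulo lcm(17, 11) = 187: x ≡ 110 (mod 187).
  Combine with x ≡ 5 (mod 9); new modulus lcm = 1683.
    Write x = 110 + 187·t and substitute into x ≡ 5 (mod 9): 187·t ≡ 5 − 110 = -105 (mod 9).
    Reduce coefficients mod 9: 7·t ≡ 3 (mod 9).
    The inverse of 7 mod 9 is 4 (since 7·4 = 28 = 3·9 + 1), so t ≡ 4·3 = 12 ≡ 3 (mod 9).
    Then x = 110 + 187·3 = 671, valid modulo lcm(187, 9) = 1683: x ≡ 671 (mod 1683).
  Combine with x ≡ 3 (mod 13); new modulus lcm = 21879.
    Write x = 671 + 1683·t and substitute into x ≡ 3 (mod 13): 1683·t ≡ 3 − 671 = -668 (mod 13).
    Reduce coefficients mod 13: 6·t ≡ 8 (mod 13).
    The inverse of 6 mod 13 is 11 (since 6·11 = 66 = 5·13 + 1), so t ≡ 11·8 = 88 ≡ 10 (mod 13).
    Then x = 671 + 1683·10 = 17501, valid modulo lcm(1683, 13) = 21879: x ≡ 17501 (mod 21879).
Verify against each original: 17501 mod 17 = 8, 17501 mod 11 = 0, 17501 mod 9 = 5, 17501 mod 13 = 3.

x ≡ 17501 (mod 21879).


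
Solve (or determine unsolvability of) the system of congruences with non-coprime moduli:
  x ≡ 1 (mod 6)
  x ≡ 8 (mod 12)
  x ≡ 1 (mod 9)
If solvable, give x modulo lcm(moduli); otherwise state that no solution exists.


Moduli 6, 12, 9 are not pairwise coprime, so CRT works modulo lcm(m_i) when all pairwise compatibility conditions hold.
Pairwise compatibility: gcd(m_i, m_j) must divide a_i - a_j for every pair.
Merge one congruence at a time:
  Start: x ≡ 1 (mod 6).
  Combine with x ≡ 8 (mod 12): gcd(6, 12) = 6, and 8 - 1 = 7 is NOT divisible by 6.
    ⇒ system is inconsistent (no integer solution).

No solution (the system is inconsistent).


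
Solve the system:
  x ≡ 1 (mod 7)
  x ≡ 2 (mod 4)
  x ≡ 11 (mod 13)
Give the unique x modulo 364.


Moduli 7, 4, 13 are pairwise coprime; by CRT there is a unique solution modulo M = 7 · 4 · 13 = 364.
Solve pairwise, accumulating the modulus:
  Start with x ≡ 1 (mod 7).
  Combine with x ≡ 2 (mod 4): since gcd(7, 4) = 1, we get a unique residue mod 28.
    Write x = 1 + 7·t and substitute into x ≡ 2 (mod 4): 7·t ≡ 2 − 1 = 1 (mod 4).
    Reduce coefficients mod 4: 3·t ≡ 1 (mod 4).
    The inverse of 3 mod 4 is 3 (since 3·3 = 9 = 2·4 + 1), so t ≡ 3·1 = 3 ≡ 3 (mod 4).
    Then x = 1 + 7·3 = 22, valid modulo lcm(7, 4) = 28: x ≡ 22 (mod 28).
  Combine with x ≡ 11 (mod 13): since gcd(28, 13) = 1, we get a unique residue mod 364.
    Write x = 22 + 28·t and substitute into x ≡ 11 (mod 13): 28·t ≡ 11 − 22 = -11 (mod 13).
    Reduce coefficients mod 13: 2·t ≡ 2 (mod 13).
    The inverse of 2 mod 13 is 7 (since 2·7 = 14 = 1·13 + 1), so t ≡ 7·2 = 14 ≡ 1 (mod 13).
    Then x = 22 + 28·1 = 50, valid modulo lcm(28, 13) = 364: x ≡ 50 (mod 364).
Verify: 50 mod 7 = 1 ✓, 50 mod 4 = 2 ✓, 50 mod 13 = 11 ✓.

x ≡ 50 (mod 364).


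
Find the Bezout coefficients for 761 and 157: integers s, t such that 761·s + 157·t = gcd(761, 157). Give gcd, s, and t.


Euclidean algorithm on (761, 157) — divide until remainder is 0:
  761 = 4 · 157 + 133
  157 = 1 · 133 + 24
  133 = 5 · 24 + 13
  24 = 1 · 13 + 11
  13 = 1 · 11 + 2
  11 = 5 · 2 + 1
  2 = 2 · 1 + 0
gcd(761, 157) = 1.
Track Bezout coefficients alongside the remainders: start with r₀ = 761 = a·1 + b·0 (s = 1, t = 0) and r₁ = 157 = a·0 + b·1 (s = 0, t = 1); each new remainder r_{k+1} = r_{k-1} − q_k·r_k inherits s_{k+1} = s_{k-1} − q_k·s_k, t_{k+1} = t_{k-1} − q_k·t_k, so r_k = a·s_k + b·t_k at every step:
  q = 4: r = 133, s = 1 − 4·0 = 1, t = 0 − 4·1 = -4  (check: 761·1 + 157·(-4) = 133)
  q = 1: r = 24, s = 0 − 1·1 = -1, t = 1 − 1·(-4) = 5  (check: 761·(-1) + 157·5 = 24)
  q = 5: r = 13, s = 1 − 5·(-1) = 6, t = -4 − 5·5 = -29  (check: 761·6 + 157·(-29) = 13)
  q = 1: r = 11, s = -1 − 1·6 = -7, t = 5 − 1·(-29) = 34  (check: 761·(-7) + 157·34 = 11)
  q = 1: r = 2, s = 6 − 1·(-7) = 13, t = -29 − 1·34 = -63  (check: 761·13 + 157·(-63) = 2)
  q = 5: r = 1, s = -7 − 5·13 = -72, t = 34 − 5·(-63) = 349  (check: 761·(-72) + 157·349 = 1)
The row with r = 1 (the gcd) gives the Bezout coefficients s = -72, t = 349.
Result: 761 · (-72) + 157 · (349) = 1.

gcd(761, 157) = 1; s = -72, t = 349 (check: 761·(-72) + 157·349 = 1).


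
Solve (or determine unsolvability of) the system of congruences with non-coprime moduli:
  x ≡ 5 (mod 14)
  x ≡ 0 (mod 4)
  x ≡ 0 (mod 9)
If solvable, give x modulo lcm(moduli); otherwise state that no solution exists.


Moduli 14, 4, 9 are not pairwise coprime, so CRT works modulo lcm(m_i) when all pairwise compatibility conditions hold.
Pairwise compatibility: gcd(m_i, m_j) must divide a_i - a_j for every pair.
Merge one congruence at a time:
  Start: x ≡ 5 (mod 14).
  Combine with x ≡ 0 (mod 4): gcd(14, 4) = 2, and 0 - 5 = -5 is NOT divisible by 2.
    ⇒ system is inconsistent (no integer solution).

No solution (the system is inconsistent).


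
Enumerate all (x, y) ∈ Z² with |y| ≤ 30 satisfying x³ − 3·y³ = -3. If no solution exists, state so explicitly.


The equation is x³ - 3y³ = -3. For fixed y, x³ = 3·y³ − 3, so a solution requires the RHS to be a perfect cube.
Strategy: iterate y from -30 to 30, compute RHS = 3·y³ − 3, and check whether it is a (positive or negative) perfect cube.
Check small values of y:
  y = 0: RHS = -3 is not a perfect cube.
  y = 1: RHS = 0 = (0)³ ⇒ x = 0 works.
  y = -1: RHS = -6 is not a perfect cube.
  y = 2: RHS = 21 is not a perfect cube.
  y = -2: RHS = -27 = (-3)³ ⇒ x = -3 works.
  y = 3: RHS = 78 is not a perfect cube.
  y = -3: RHS = -84 is not a perfect cube.
Continuing the search up to |y| = 30 finds no further solutions beyond those listed.
Collected solutions: (0, 1), (-3, -2).

Solutions (with |y| ≤ 30): (0, 1), (-3, -2).


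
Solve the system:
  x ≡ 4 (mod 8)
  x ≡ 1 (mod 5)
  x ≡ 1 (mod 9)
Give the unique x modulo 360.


Moduli 8, 5, 9 are pairwise coprime; by CRT there is a unique solution modulo M = 8 · 5 · 9 = 360.
Solve pairwise, accumulating the modulus:
  Start with x ≡ 4 (mod 8).
  Combine with x ≡ 1 (mod 5): since gcd(8, 5) = 1, we get a unique residue mod 40.
    Write x = 4 + 8·t and substitute into x ≡ 1 (mod 5): 8·t ≡ 1 − 4 = -3 (mod 5).
    Reduce coefficients mod 5: 3·t ≡ 2 (mod 5).
    The inverse of 3 mod 5 is 2 (since 3·2 = 6 = 1·5 + 1), so t ≡ 2·2 = 4 ≡ 4 (mod 5).
    Then x = 4 + 8·4 = 36, valid modulo lcm(8, 5) = 40: x ≡ 36 (mod 40).
  Combine with x ≡ 1 (mod 9): since gcd(40, 9) = 1, we get a unique residue mod 360.
    Write x = 36 + 40·t and substitute into x ≡ 1 (mod 9): 40·t ≡ 1 − 36 = -35 (mod 9).
    Reduce coefficients mod 9: 4·t ≡ 1 (mod 9).
    The inverse of 4 mod 9 is 7 (since 4·7 = 28 = 3·9 + 1), so t ≡ 7·1 = 7 ≡ 7 (mod 9).
    Then x = 36 + 40·7 = 316, valid modulo lcm(40, 9) = 360: x ≡ 316 (mod 360).
Verify: 316 mod 8 = 4 ✓, 316 mod 5 = 1 ✓, 316 mod 9 = 1 ✓.

x ≡ 316 (mod 360).


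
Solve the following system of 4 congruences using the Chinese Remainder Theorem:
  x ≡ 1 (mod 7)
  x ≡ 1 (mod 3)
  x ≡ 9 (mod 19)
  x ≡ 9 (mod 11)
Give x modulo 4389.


Product of moduli M = 7 · 3 · 19 · 11 = 4389.
Merge one congruence at a time:
  Start: x ≡ 1 (mod 7).
  Combine with x ≡ 1 (mod 3); new modulus lcm = 21.
    Write x = 1 + 7·t and substitute into x ≡ 1 (mod 3): 7·t ≡ 1 − 1 = 0 (mod 3).
    Reduce coefficients mod 3: 1·t ≡ 0 (mod 3).
    So t ≡ 0 (mod 3).
    Then x = 1 + 7·0 = 1, valid modulo lcm(7, 3) = 21: x ≡ 1 (mod 21).
  Combine with x ≡ 9 (mod 19); new modulus lcm = 399.
    Write x = 1 + 21·t and substitute into x ≡ 9 (mod 19): 21·t ≡ 9 − 1 = 8 (mod 19).
    Reduce coefficients mod 19: 2·t ≡ 8 (mod 19).
    The inverse of 2 mod 19 is 10 (since 2·10 = 20 = 1·19 + 1), so t ≡ 10·8 = 80 ≡ 4 (mod 19).
    Then x = 1 + 21·4 = 85, valid modulo lcm(21, 19) = 399: x ≡ 85 (mod 399).
  Combine with x ≡ 9 (mod 11); new modulus lcm = 4389.
    Write x = 85 + 399·t and substitute into x ≡ 9 (mod 11): 399·t ≡ 9 − 85 = -76 (mod 11).
    Reduce coefficients mod 11: 3·t ≡ 1 (mod 11).
    The inverse of 3 mod 11 is 4 (since 3·4 = 12 = 1·11 + 1), so t ≡ 4·1 = 4 ≡ 4 (mod 11).
    Then x = 85 + 399·4 = 1681, valid modulo lcm(399, 11) = 4389: x ≡ 1681 (mod 4389).
Verify against each original: 1681 mod 7 = 1, 1681 mod 3 = 1, 1681 mod 19 = 9, 1681 mod 11 = 9.

x ≡ 1681 (mod 4389).


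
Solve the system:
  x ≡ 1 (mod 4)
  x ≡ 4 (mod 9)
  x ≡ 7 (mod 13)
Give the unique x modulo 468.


Moduli 4, 9, 13 are pairwise coprime; by CRT there is a unique solution modulo M = 4 · 9 · 13 = 468.
Solve pairwise, accumulating the modulus:
  Start with x ≡ 1 (mod 4).
  Combine with x ≡ 4 (mod 9): since gcd(4, 9) = 1, we get a unique residue mod 36.
    Write x = 1 + 4·t and substitute into x ≡ 4 (mod 9): 4·t ≡ 4 − 1 = 3 (mod 9).
    The inverse of 4 mod 9 is 7 (since 4·7 = 28 = 3·9 + 1), so t ≡ 7·3 = 21 ≡ 3 (mod 9).
    Then x = 1 + 4·3 = 13, valid modulo lcm(4, 9) = 36: x ≡ 13 (mod 36).
  Combine with x ≡ 7 (mod 13): since gcd(36, 13) = 1, we get a unique residue mod 468.
    Write x = 13 + 36·t and substitute into x ≡ 7 (mod 13): 36·t ≡ 7 − 13 = -6 (mod 13).
    Reduce coefficients mod 13: 10·t ≡ 7 (mod 13).
    The inverse of 10 mod 13 is 4 (since 10·4 = 40 = 3·13 + 1), so t ≡ 4·7 = 28 ≡ 2 (mod 13).
    Then x = 13 + 36·2 = 85, valid modulo lcm(36, 13) = 468: x ≡ 85 (mod 468).
Verify: 85 mod 4 = 1 ✓, 85 mod 9 = 4 ✓, 85 mod 13 = 7 ✓.

x ≡ 85 (mod 468).


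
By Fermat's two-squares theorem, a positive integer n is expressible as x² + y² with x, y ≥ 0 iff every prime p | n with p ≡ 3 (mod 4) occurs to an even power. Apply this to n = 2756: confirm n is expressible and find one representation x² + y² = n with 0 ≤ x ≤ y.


Step 1: Factor n = 2756 = 2^2 · 13 · 53.
Step 2: Check the mod-4 condition on each prime factor: 2 = 2 (special); 13 ≡ 1 (mod 4), exponent 1; 53 ≡ 1 (mod 4), exponent 1.
All primes ≡ 3 (mod 4) appear to even exponent (or don't appear), so by the two-squares theorem n IS expressible as a sum of two squares.
Step 3: Build a representation. Group n = k² · m with k = 2 and m = 13 · 53 = 689 (a product of primes ≡ 1 (mod 4)); a representation of m scales to one of n via (k·x)² + (k·y)² = k²(x² + y²). Each prime p ≡ 1 (mod 4) is itself a sum of two squares; find a² by testing p − a² for a perfect square:
  13: 13 − 1² = 12, 13 − 2² = 9 = 3² ⇒ 13 = 2² + 3².
  53: 53 − 1² = 52, 53 − 2² = 49 = 7² ⇒ 53 = 2² + 7².
  Combine using the Brahmagupta–Fibonacci identity (a² + b²)(c² + d²) = (ac − bd)² + (ad + bc)² = (ac + bd)² + (ad − bc)²:
  13 · 53 = 689: from (2² + 3²)(2² + 7²), take (2·2 − 3·7, 2·7 + 3·2) = (4 − 21, 14 + 6) = (-17, 20); dropping signs (only squares matter) gives (17, 20); check 17² + 20² = 289 + 400 = 689 ✓.
  Scale by k = 2: (2·17, 2·20) = (34, 40).
Step 4: Order so x ≤ y and verify: 34² + 40² = 1156 + 1600 = 2756 = n. ✓

n = 2756 = 34² + 40² (one valid representation with x ≤ y).


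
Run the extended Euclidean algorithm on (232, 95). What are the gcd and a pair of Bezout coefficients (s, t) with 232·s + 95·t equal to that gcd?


Euclidean algorithm on (232, 95) — divide until remainder is 0:
  232 = 2 · 95 + 42
  95 = 2 · 42 + 11
  42 = 3 · 11 + 9
  11 = 1 · 9 + 2
  9 = 4 · 2 + 1
  2 = 2 · 1 + 0
gcd(232, 95) = 1.
Track Bezout coefficients alongside the remainders: start with r₀ = 232 = a·1 + b·0 (s = 1, t = 0) and r₁ = 95 = a·0 + b·1 (s = 0, t = 1); each new remainder r_{k+1} = r_{k-1} − q_k·r_k inherits s_{k+1} = s_{k-1} − q_k·s_k, t_{k+1} = t_{k-1} − q_k·t_k, so r_k = a·s_k + b·t_k at every step:
  q = 2: r = 42, s = 1 − 2·0 = 1, t = 0 − 2·1 = -2  (check: 232·1 + 95·(-2) = 42)
  q = 2: r = 11, s = 0 − 2·1 = -2, t = 1 − 2·(-2) = 5  (check: 232·(-2) + 95·5 = 11)
  q = 3: r = 9, s = 1 − 3·(-2) = 7, t = -2 − 3·5 = -17  (check: 232·7 + 95·(-17) = 9)
  q = 1: r = 2, s = -2 − 1·7 = -9, t = 5 − 1·(-17) = 22  (check: 232·(-9) + 95·22 = 2)
  q = 4: r = 1, s = 7 − 4·(-9) = 43, t = -17 − 4·22 = -105  (check: 232·43 + 95·(-105) = 1)
The row with r = 1 (the gcd) gives the Bezout coefficients s = 43, t = -105.
Result: 232 · (43) + 95 · (-105) = 1.

gcd(232, 95) = 1; s = 43, t = -105 (check: 232·43 + 95·(-105) = 1).


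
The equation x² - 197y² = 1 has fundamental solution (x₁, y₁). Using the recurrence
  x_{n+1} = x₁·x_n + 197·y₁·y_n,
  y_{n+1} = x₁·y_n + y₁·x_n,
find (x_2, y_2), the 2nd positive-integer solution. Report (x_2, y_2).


Step 1: Find the fundamental solution (x₁, y₁) of x² - 197y² = 1.
  Expand √197 as a continued fraction. a₀ = ⌊√197⌋ = 14; iterate m_{k+1} = d_k·a_k − m_k, d_{k+1} = (197 − m_{k+1}²)/d_k, a_{k+1} = ⌊(a₀ + m_{k+1})/d_{k+1}⌋ (starting m₀ = 0, d₀ = 1), with convergents p_k = a_k·p_{k-1} + p_{k-2}, q_k = a_k·q_{k-1} + q_{k-2} (p₋₁ = 1, q₋₁ = 0):
  k = 0: a₀ = 14; p₀/q₀ = 14/1; p₀² − 197·q₀² = 196 − 197 = -1.
  k = 1: m = 14, d = 1, a = ⌊(14 + 14)/1⌋ = 28; p/q = (28·14 + 1)/(28·1 + 0) = 393/28; p² − 197·q² = 154449 − 154448 = 1.
  The first convergent with p² − 197·q² = 1 gives the fundamental solution (x₁, y₁) = (393, 28).
Step 2: Apply the recurrence (x_{n+1}, y_{n+1}) = (x₁x_n + 197y₁y_n, x₁y_n + y₁x_n) repeatedly.
  From (x_1, y_1) = (393, 28): x_2 = 393·393 + 197·28·28 = 308897; y_2 = 393·28 + 28·393 = 22008.
Step 3: Verify x_2² - 197·y_2² = 95417356609 - 95417356608 = 1 (should be 1). ✓

(x_1, y_1) = (393, 28); (x_2, y_2) = (308897, 22008).


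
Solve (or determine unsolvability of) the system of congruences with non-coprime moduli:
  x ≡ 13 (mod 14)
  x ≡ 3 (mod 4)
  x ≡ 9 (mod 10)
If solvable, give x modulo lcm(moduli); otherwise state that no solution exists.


Moduli 14, 4, 10 are not pairwise coprime, so CRT works modulo lcm(m_i) when all pairwise compatibility conditions hold.
Pairwise compatibility: gcd(m_i, m_j) must divide a_i - a_j for every pair.
Merge one congruence at a time:
  Start: x ≡ 13 (mod 14).
  Combine with x ≡ 3 (mod 4): gcd(14, 4) = 2; 3 - 13 = -10, which IS divisible by 2, so compatible.
    Write x = 13 + 14·t and substitute into x ≡ 3 (mod 4): 14·t ≡ 3 − 13 = -10 (mod 4).
    Divide the congruence (and modulus) by g = 2: 7·t ≡ -5 (mod 2).
    Reduce coefficients mod 2: 1·t ≡ 1 (mod 2).
    So t ≡ 1 (mod 2).
    Then x = 13 + 14·1 = 27, valid modulo lcm(14, 4) = 28: x ≡ 27 (mod 28).
  Combine with x ≡ 9 (mod 10): gcd(28, 10) = 2; 9 - 27 = -18, which IS divisible by 2, so compatible.
    Write x = 27 + 28·t and substitute into x ≡ 9 (mod 10): 28·t ≡ 9 − 27 = -18 (mod 10).
    Divide the congruence (and modulus) by g = 2: 14·t ≡ -9 (mod 5).
    Reduce coefficients mod 5: 4·t ≡ 1 (mod 5).
    The inverse of 4 mod 5 is 4 (since 4·4 = 16 = 3·5 + 1), so t ≡ 4·1 = 4 ≡ 4 (mod 5).
    Then x = 27 + 28·4 = 139, valid modulo lcm(28, 10) = 140: x ≡ 139 (mod 140).
Verify: 139 mod 14 = 13, 139 mod 4 = 3, 139 mod 10 = 9.

x ≡ 139 (mod 140).


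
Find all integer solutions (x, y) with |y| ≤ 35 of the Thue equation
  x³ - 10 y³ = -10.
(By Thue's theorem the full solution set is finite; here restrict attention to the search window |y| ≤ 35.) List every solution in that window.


The equation is x³ - 10y³ = -10. For fixed y, x³ = 10·y³ − 10, so a solution requires the RHS to be a perfect cube.
Strategy: iterate y from -35 to 35, compute RHS = 10·y³ − 10, and check whether it is a (positive or negative) perfect cube.
Check small values of y:
  y = 0: RHS = -10 is not a perfect cube.
  y = 1: RHS = 0 = (0)³ ⇒ x = 0 works.
  y = -1: RHS = -20 is not a perfect cube.
  y = 2: RHS = 70 is not a perfect cube.
  y = -2: RHS = -90 is not a perfect cube.
  y = 3: RHS = 260 is not a perfect cube.
  y = -3: RHS = -280 is not a perfect cube.
Continuing the search up to |y| = 35 finds no further solutions beyond those listed.
Collected solutions: (0, 1).

Solutions (with |y| ≤ 35): (0, 1).


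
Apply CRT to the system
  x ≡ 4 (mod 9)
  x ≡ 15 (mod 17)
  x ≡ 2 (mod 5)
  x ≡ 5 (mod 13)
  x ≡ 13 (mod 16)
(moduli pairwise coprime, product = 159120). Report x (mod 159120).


Product of moduli M = 9 · 17 · 5 · 13 · 16 = 159120.
Merge one congruence at a time:
  Start: x ≡ 4 (mod 9).
  Combine with x ≡ 15 (mod 17); new modulus lcm = 153.
    Write x = 4 + 9·t and substitute into x ≡ 15 (mod 17): 9·t ≡ 15 − 4 = 11 (mod 17).
    The inverse of 9 mod 17 is 2 (since 9·2 = 18 = 1·17 + 1), so t ≡ 2·11 = 22 ≡ 5 (mod 17).
    Then x = 4 + 9·5 = 49, valid modulo lcm(9, 17) = 153: x ≡ 49 (mod 153).
  Combine with x ≡ 2 (mod 5); new modulus lcm = 765.
    Write x = 49 + 153·t and substitute into x ≡ 2 (mod 5): 153·t ≡ 2 − 49 = -47 (mod 5).
    Reduce coefficients mod 5: 3·t ≡ 3 (mod 5).
    The inverse of 3 mod 5 is 2 (since 3·2 = 6 = 1·5 + 1), so t ≡ 2·3 = 6 ≡ 1 (mod 5).
    Then x = 49 + 153·1 = 202, valid modulo lcm(153, 5) = 765: x ≡ 202 (mod 765).
  Combine with x ≡ 5 (mod 13); new modulus lcm = 9945.
    Write x = 202 + 765·t and substitute into x ≡ 5 (mod 13): 765·t ≡ 5 − 202 = -197 (mod 13).
    Reduce coefficients mod 13: 11·t ≡ 11 (mod 13).
    The inverse of 11 mod 13 is 6 (since 11·6 = 66 = 5·13 + 1), so t ≡ 6·11 = 66 ≡ 1 (mod 13).
    Then x = 202 + 765·1 = 967, valid modulo lcm(765, 13) = 9945: x ≡ 967 (mod 9945).
  Combine with x ≡ 13 (mod 16); new modulus lcm = 159120.
    Write x = 967 + 9945·t and substitute into x ≡ 13 (mod 16): 9945·t ≡ 13 − 967 = -954 (mod 16).
    Reduce coefficients mod 16: 9·t ≡ 6 (mod 16).
    The inverse of 9 mod 16 is 9 (since 9·9 = 81 = 5·16 + 1), so t ≡ 9·6 = 54 ≡ 6 (mod 16).
    Then x = 967 + 9945·6 = 60637, valid modulo lcm(9945, 16) = 159120: x ≡ 60637 (mod 159120).
Verify against each original: 60637 mod 9 = 4, 60637 mod 17 = 15, 60637 mod 5 = 2, 60637 mod 13 = 5, 60637 mod 16 = 13.

x ≡ 60637 (mod 159120).


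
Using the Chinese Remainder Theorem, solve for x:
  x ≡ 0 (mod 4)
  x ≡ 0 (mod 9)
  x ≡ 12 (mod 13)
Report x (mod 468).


Moduli 4, 9, 13 are pairwise coprime; by CRT there is a unique solution modulo M = 4 · 9 · 13 = 468.
Solve pairwise, accumulating the modulus:
  Start with x ≡ 0 (mod 4).
  Combine with x ≡ 0 (mod 9): since gcd(4, 9) = 1, we get a unique residue mod 36.
    Write x = 0 + 4·t and substitute into x ≡ 0 (mod 9): 4·t ≡ 0 − 0 = 0 (mod 9).
    The inverse of 4 mod 9 is 7 (since 4·7 = 28 = 3·9 + 1), so t ≡ 7·0 = 0 ≡ 0 (mod 9).
    Then x = 0 + 4·0 = 0, valid modulo lcm(4, 9) = 36: x ≡ 0 (mod 36).
  Combine with x ≡ 12 (mod 13): since gcd(36, 13) = 1, we get a unique residue mod 468.
    Write x = 0 + 36·t and substitute into x ≡ 12 (mod 13): 36·t ≡ 12 − 0 = 12 (mod 13).
    Reduce coefficients mod 13: 10·t ≡ 12 (mod 13).
    The inverse of 10 mod 13 is 4 (since 10·4 = 40 = 3·13 + 1), so t ≡ 4·12 = 48 ≡ 9 (mod 13).
    Then x = 0 + 36·9 = 324, valid modulo lcm(36, 13) = 468: x ≡ 324 (mod 468).
Verify: 324 mod 4 = 0 ✓, 324 mod 9 = 0 ✓, 324 mod 13 = 12 ✓.

x ≡ 324 (mod 468).


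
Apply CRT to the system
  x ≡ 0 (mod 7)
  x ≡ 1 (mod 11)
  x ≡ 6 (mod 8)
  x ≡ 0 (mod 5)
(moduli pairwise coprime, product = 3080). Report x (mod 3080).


Product of moduli M = 7 · 11 · 8 · 5 = 3080.
Merge one congruence at a time:
  Start: x ≡ 0 (mod 7).
  Combine with x ≡ 1 (mod 11); new modulus lcm = 77.
    Write x = 0 + 7·t and substitute into x ≡ 1 (mod 11): 7·t ≡ 1 − 0 = 1 (mod 11).
    The inverse of 7 mod 11 is 8 (since 7·8 = 56 = 5·11 + 1), so t ≡ 8·1 = 8 ≡ 8 (mod 11).
    Then x = 0 + 7·8 = 56, valid modulo lcm(7, 11) = 77: x ≡ 56 (mod 77).
  Combine with x ≡ 6 (mod 8); new modulus lcm = 616.
    Write x = 56 + 77·t and substitute into x ≡ 6 (mod 8): 77·t ≡ 6 − 56 = -50 (mod 8).
    Reduce coefficients mod 8: 5·t ≡ 6 (mod 8).
    The inverse of 5 mod 8 is 5 (since 5·5 = 25 = 3·8 + 1), so t ≡ 5·6 = 30 ≡ 6 (mod 8).
    Then x = 56 + 77·6 = 518, valid modulo lcm(77, 8) = 616: x ≡ 518 (mod 616).
  Combine with x ≡ 0 (mod 5); new modulus lcm = 3080.
    Write x = 518 + 616·t and substitute into x ≡ 0 (mod 5): 616·t ≡ 0 − 518 = -518 (mod 5).
    Reduce coefficients mod 5: 1·t ≡ 2 (mod 5).
    So t ≡ 2 (mod 5).
    Then x = 518 + 616·2 = 1750, valid modulo lcm(616, 5) = 3080: x ≡ 1750 (mod 3080).
Verify against each original: 1750 mod 7 = 0, 1750 mod 11 = 1, 1750 mod 8 = 6, 1750 mod 5 = 0.

x ≡ 1750 (mod 3080).


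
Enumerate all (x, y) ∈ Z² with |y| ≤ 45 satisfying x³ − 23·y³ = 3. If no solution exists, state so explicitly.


The equation is x³ - 23y³ = 3. For fixed y, x³ = 23·y³ + 3, so a solution requires the RHS to be a perfect cube.
Strategy: iterate y from -45 to 45, compute RHS = 23·y³ + 3, and check whether it is a (positive or negative) perfect cube.
Check small values of y:
  y = 0: RHS = 3 is not a perfect cube.
  y = 1: RHS = 26 is not a perfect cube.
  y = -1: RHS = -20 is not a perfect cube.
  y = 2: RHS = 187 is not a perfect cube.
  y = -2: RHS = -181 is not a perfect cube.
  y = 3: RHS = 624 is not a perfect cube.
  y = -3: RHS = -618 is not a perfect cube.
Continuing the search up to |y| = 45 finds no solutions either.
No (x, y) in the scanned range satisfies the equation.

No integer solutions with |y| ≤ 45.


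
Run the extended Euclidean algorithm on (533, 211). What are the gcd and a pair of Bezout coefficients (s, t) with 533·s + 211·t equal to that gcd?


Euclidean algorithm on (533, 211) — divide until remainder is 0:
  533 = 2 · 211 + 111
  211 = 1 · 111 + 100
  111 = 1 · 100 + 11
  100 = 9 · 11 + 1
  11 = 11 · 1 + 0
gcd(533, 211) = 1.
Track Bezout coefficients alongside the remainders: start with r₀ = 533 = a·1 + b·0 (s = 1, t = 0) and r₁ = 211 = a·0 + b·1 (s = 0, t = 1); each new remainder r_{k+1} = r_{k-1} − q_k·r_k inherits s_{k+1} = s_{k-1} − q_k·s_k, t_{k+1} = t_{k-1} − q_k·t_k, so r_k = a·s_k + b·t_k at every step:
  q = 2: r = 111, s = 1 − 2·0 = 1, t = 0 − 2·1 = -2  (check: 533·1 + 211·(-2) = 111)
  q = 1: r = 100, s = 0 − 1·1 = -1, t = 1 − 1·(-2) = 3  (check: 533·(-1) + 211·3 = 100)
  q = 1: r = 11, s = 1 − 1·(-1) = 2, t = -2 − 1·3 = -5  (check: 533·2 + 211·(-5) = 11)
  q = 9: r = 1, s = -1 − 9·2 = -19, t = 3 − 9·(-5) = 48  (check: 533·(-19) + 211·48 = 1)
The row with r = 1 (the gcd) gives the Bezout coefficients s = -19, t = 48.
Result: 533 · (-19) + 211 · (48) = 1.

gcd(533, 211) = 1; s = -19, t = 48 (check: 533·(-19) + 211·48 = 1).


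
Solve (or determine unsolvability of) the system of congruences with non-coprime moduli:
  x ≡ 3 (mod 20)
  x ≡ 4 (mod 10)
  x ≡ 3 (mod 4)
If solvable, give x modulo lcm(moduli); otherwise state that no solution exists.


Moduli 20, 10, 4 are not pairwise coprime, so CRT works modulo lcm(m_i) when all pairwise compatibility conditions hold.
Pairwise compatibility: gcd(m_i, m_j) must divide a_i - a_j for every pair.
Merge one congruence at a time:
  Start: x ≡ 3 (mod 20).
  Combine with x ≡ 4 (mod 10): gcd(20, 10) = 10, and 4 - 3 = 1 is NOT divisible by 10.
    ⇒ system is inconsistent (no integer solution).

No solution (the system is inconsistent).


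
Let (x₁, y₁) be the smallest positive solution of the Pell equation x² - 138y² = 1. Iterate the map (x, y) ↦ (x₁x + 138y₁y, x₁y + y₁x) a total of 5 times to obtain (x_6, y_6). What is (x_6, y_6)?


Step 1: Find the fundamental solution (x₁, y₁) of x² - 138y² = 1.
  Expand √138 as a continued fraction. a₀ = ⌊√138⌋ = 11; iterate m_{k+1} = d_k·a_k − m_k, d_{k+1} = (138 − m_{k+1}²)/d_k, a_{k+1} = ⌊(a₀ + m_{k+1})/d_{k+1}⌋ (starting m₀ = 0, d₀ = 1), with convergents p_k = a_k·p_{k-1} + p_{k-2}, q_k = a_k·q_{k-1} + q_{k-2} (p₋₁ = 1, q₋₁ = 0):
  k = 0: a₀ = 11; p₀/q₀ = 11/1; p₀² − 138·q₀² = 121 − 138 = -17.
  k = 1: m = 11, d = 17, a = ⌊(11 + 11)/17⌋ = 1; p/q = (1·11 + 1)/(1·1 + 0) = 12/1; p² − 138·q² = 144 − 138 = 6.
  k = 2: m = 6, d = 6, a = ⌊(11 + 6)/6⌋ = 2; p/q = (2·12 + 11)/(2·1 + 1) = 35/3; p² − 138·q² = 1225 − 1242 = -17.
  k = 3: m = 6, d = 17, a = ⌊(11 + 6)/17⌋ = 1; p/q = (1·35 + 12)/(1·3 + 1) = 47/4; p² − 138·q² = 2209 − 2208 = 1.
  The first convergent with p² − 138·q² = 1 gives the fundamental solution (x₁, y₁) = (47, 4).
Step 2: Apply the recurrence (x_{n+1}, y_{n+1}) = (x₁x_n + 138y₁y_n, x₁y_n + y₁x_n) repeatedly.
  From (x_1, y_1) = (47, 4): x_2 = 47·47 + 138·4·4 = 4417; y_2 = 47·4 + 4·47 = 376.
  From (x_2, y_2) = (4417, 376): x_3 = 47·4417 + 138·4·376 = 415151; y_3 = 47·376 + 4·4417 = 35340.
  From (x_3, y_3) = (415151, 35340): x_4 = 47·415151 + 138·4·35340 = 39019777; y_4 = 47·35340 + 4·415151 = 3321584.
  From (x_4, y_4) = (39019777, 3321584): x_5 = 47·39019777 + 138·4·3321584 = 3667443887; y_5 = 47·3321584 + 4·39019777 = 312193556.
  From (x_5, y_5) = (3667443887, 312193556): x_6 = 47·3667443887 + 138·4·312193556 = 344700705601; y_6 = 47·312193556 + 4·3667443887 = 29342872680.
Step 3: Verify x_6² - 138·y_6² = 118818576441827272771201 - 118818576441827272771200 = 1 (should be 1). ✓

(x_1, y_1) = (47, 4); (x_6, y_6) = (344700705601, 29342872680).


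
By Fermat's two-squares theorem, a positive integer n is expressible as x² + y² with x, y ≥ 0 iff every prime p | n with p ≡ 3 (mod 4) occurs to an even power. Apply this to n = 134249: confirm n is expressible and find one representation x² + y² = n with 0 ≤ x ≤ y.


Step 1: Factor n = 134249 = 17 · 53 · 149.
Step 2: Check the mod-4 condition on each prime factor: 17 ≡ 1 (mod 4), exponent 1; 53 ≡ 1 (mod 4), exponent 1; 149 ≡ 1 (mod 4), exponent 1.
All primes ≡ 3 (mod 4) appear to even exponent (or don't appear), so by the two-squares theorem n IS expressible as a sum of two squares.
Step 3: Build a representation. Here n = 17 · 53 · 149 is a product of primes ≡ 1 (mod 4). Each prime p ≡ 1 (mod 4) is itself a sum of two squares; find a² by testing p − a² for a perfect square:
  17: 17 − 1² = 16 = 4² ⇒ 17 = 1² + 4².
  53: 53 − 1² = 52, 53 − 2² = 49 = 7² ⇒ 53 = 2² + 7².
  149: 149 − 1² = 148, 149 − 2² = 145, 149 − 3² = 140, 149 − 4² = 133, 149 − 5² = 124, 149 − 6² = 113, 149 − 7² = 100 = 10² ⇒ 149 = 7² + 10².
  Combine using the Brahmagupta–Fibonacci identity (a² + b²)(c² + d²) = (ac − bd)² + (ad + bc)² = (ac + bd)² + (ad − bc)²:
  17 · 53 = 901: from (1² + 4²)(2² + 7²), take (1·2 − 4·7, 1·7 + 4·2) = (2 − 28, 7 + 8) = (-26, 15); dropping signs (only squares matter) gives (26, 15); check 26² + 15² = 676 + 225 = 901 ✓.
  901 · 149 = 134249: from (26² + 15²)(7² + 10²), take (26·7 − 15·10, 26·10 + 15·7) = (182 − 150, 260 + 105) = (32, 365); check 32² + 365² = 1024 + 133225 = 134249 ✓.
Step 4: Order so x ≤ y and verify: 32² + 365² = 1024 + 133225 = 134249 = n. ✓

n = 134249 = 32² + 365² (one valid representation with x ≤ y).


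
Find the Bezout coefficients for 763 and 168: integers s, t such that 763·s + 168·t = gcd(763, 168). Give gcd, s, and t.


Euclidean algorithm on (763, 168) — divide until remainder is 0:
  763 = 4 · 168 + 91
  168 = 1 · 91 + 77
  91 = 1 · 77 + 14
  77 = 5 · 14 + 7
  14 = 2 · 7 + 0
gcd(763, 168) = 7.
Track Bezout coefficients alongside the remainders: start with r₀ = 763 = a·1 + b·0 (s = 1, t = 0) and r₁ = 168 = a·0 + b·1 (s = 0, t = 1); each new remainder r_{k+1} = r_{k-1} − q_k·r_k inherits s_{k+1} = s_{k-1} − q_k·s_k, t_{k+1} = t_{k-1} − q_k·t_k, so r_k = a·s_k + b·t_k at every step:
  q = 4: r = 91, s = 1 − 4·0 = 1, t = 0 − 4·1 = -4  (check: 763·1 + 168·(-4) = 91)
  q = 1: r = 77, s = 0 − 1·1 = -1, t = 1 − 1·(-4) = 5  (check: 763·(-1) + 168·5 = 77)
  q = 1: r = 14, s = 1 − 1·(-1) = 2, t = -4 − 1·5 = -9  (check: 763·2 + 168·(-9) = 14)
  q = 5: r = 7, s = -1 − 5·2 = -11, t = 5 − 5·(-9) = 50  (check: 763·(-11) + 168·50 = 7)
The row with r = 7 (the gcd) gives the Bezout coefficients s = -11, t = 50.
Result: 763 · (-11) + 168 · (50) = 7.

gcd(763, 168) = 7; s = -11, t = 50 (check: 763·(-11) + 168·50 = 7).


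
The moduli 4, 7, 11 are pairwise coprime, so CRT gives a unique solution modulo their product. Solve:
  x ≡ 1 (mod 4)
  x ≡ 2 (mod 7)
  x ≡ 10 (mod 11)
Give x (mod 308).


Moduli 4, 7, 11 are pairwise coprime; by CRT there is a unique solution modulo M = 4 · 7 · 11 = 308.
Solve pairwise, accumulating the modulus:
  Start with x ≡ 1 (mod 4).
  Combine with x ≡ 2 (mod 7): since gcd(4, 7) = 1, we get a unique residue mod 28.
    Write x = 1 + 4·t and substitute into x ≡ 2 (mod 7): 4·t ≡ 2 − 1 = 1 (mod 7).
    The inverse of 4 mod 7 is 2 (since 4·2 = 8 = 1·7 + 1), so t ≡ 2·1 = 2 ≡ 2 (mod 7).
    Then x = 1 + 4·2 = 9, valid modulo lcm(4, 7) = 28: x ≡ 9 (mod 28).
  Combine with x ≡ 10 (mod 11): since gcd(28, 11) = 1, we get a unique residue mod 308.
    Write x = 9 + 28·t and substitute into x ≡ 10 (mod 11): 28·t ≡ 10 − 9 = 1 (mod 11).
    Reduce coefficients mod 11: 6·t ≡ 1 (mod 11).
    The inverse of 6 mod 11 is 2 (since 6·2 = 12 = 1·11 + 1), so t ≡ 2·1 = 2 ≡ 2 (mod 11).
    Then x = 9 + 28·2 = 65, valid modulo lcm(28, 11) = 308: x ≡ 65 (mod 308).
Verify: 65 mod 4 = 1 ✓, 65 mod 7 = 2 ✓, 65 mod 11 = 10 ✓.

x ≡ 65 (mod 308).


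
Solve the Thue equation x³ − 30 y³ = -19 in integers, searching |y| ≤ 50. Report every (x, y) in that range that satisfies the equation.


The equation is x³ - 30y³ = -19. For fixed y, x³ = 30·y³ − 19, so a solution requires the RHS to be a perfect cube.
Strategy: iterate y from -50 to 50, compute RHS = 30·y³ − 19, and check whether it is a (positive or negative) perfect cube.
Check small values of y:
  y = 0: RHS = -19 is not a perfect cube.
  y = 1: RHS = 11 is not a perfect cube.
  y = -1: RHS = -49 is not a perfect cube.
  y = 2: RHS = 221 is not a perfect cube.
  y = -2: RHS = -259 is not a perfect cube.
  y = 3: RHS = 791 is not a perfect cube.
  y = -3: RHS = -829 is not a perfect cube.
Continuing the search up to |y| = 50 finds no solutions either.
No (x, y) in the scanned range satisfies the equation.

No integer solutions with |y| ≤ 50.


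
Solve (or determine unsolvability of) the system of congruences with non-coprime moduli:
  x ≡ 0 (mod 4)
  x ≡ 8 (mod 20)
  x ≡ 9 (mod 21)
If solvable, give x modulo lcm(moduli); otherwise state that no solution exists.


Moduli 4, 20, 21 are not pairwise coprime, so CRT works modulo lcm(m_i) when all pairwise compatibility conditions hold.
Pairwise compatibility: gcd(m_i, m_j) must divide a_i - a_j for every pair.
Merge one congruence at a time:
  Start: x ≡ 0 (mod 4).
  Combine with x ≡ 8 (mod 20): gcd(4, 20) = 4; 8 - 0 = 8, which IS divisible by 4, so compatible.
    Write x = 0 + 4·t and substitute into x ≡ 8 (mod 20): 4·t ≡ 8 − 0 = 8 (mod 20).
    Divide the congruence (and modulus) by g = 4: 1·t ≡ 2 (mod 5).
    So t ≡ 2 (mod 5).
    Then x = 0 + 4·2 = 8, valid modulo lcm(4, 20) = 20: x ≡ 8 (mod 20).
  Combine with x ≡ 9 (mod 21): gcd(20, 21) = 1; 9 - 8 = 1, which IS divisible by 1, so compatible.
    Write x = 8 + 20·t and substitute into x ≡ 9 (mod 21): 20·t ≡ 9 − 8 = 1 (mod 21).
    The inverse of 20 mod 21 is 20 (since 20·20 = 400 = 19·21 + 1), so t ≡ 20·1 = 20 ≡ 20 (mod 21).
    Then x = 8 + 20·20 = 408, valid modulo lcm(20, 21) = 420: x ≡ 408 (mod 420).
Verify: 408 mod 4 = 0, 408 mod 20 = 8, 408 mod 21 = 9.

x ≡ 408 (mod 420).


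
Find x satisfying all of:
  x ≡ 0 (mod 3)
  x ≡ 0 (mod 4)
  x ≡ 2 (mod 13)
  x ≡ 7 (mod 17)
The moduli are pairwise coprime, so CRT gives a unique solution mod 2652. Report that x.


Product of moduli M = 3 · 4 · 13 · 17 = 2652.
Merge one congruence at a time:
  Start: x ≡ 0 (mod 3).
  Combine with x ≡ 0 (mod 4); new modulus lcm = 12.
    Write x = 0 + 3·t and substitute into x ≡ 0 (mod 4): 3·t ≡ 0 − 0 = 0 (mod 4).
    The inverse of 3 mod 4 is 3 (since 3·3 = 9 = 2·4 + 1), so t ≡ 3·0 = 0 ≡ 0 (mod 4).
    Then x = 0 + 3·0 = 0, valid modulo lcm(3, 4) = 12: x ≡ 0 (mod 12).
  Combine with x ≡ 2 (mod 13); new modulus lcm = 156.
    Write x = 0 + 12·t and substitute into x ≡ 2 (mod 13): 12·t ≡ 2 − 0 = 2 (mod 13).
    The inverse of 12 mod 13 is 12 (since 12·12 = 144 = 11·13 + 1), so t ≡ 12·2 = 24 ≡ 11 (mod 13).
    Then x = 0 + 12·11 = 132, valid modulo lcm(12, 13) = 156: x ≡ 132 (mod 156).
  Combine with x ≡ 7 (mod 17); new modulus lcm = 2652.
    Write x = 132 + 156·t and substitute into x ≡ 7 (mod 17): 156·t ≡ 7 − 132 = -125 (mod 17).
    Reduce coefficients mod 17: 3·t ≡ 11 (mod 17).
    The inverse of 3 mod 17 is 6 (since 3·6 = 18 = 1·17 + 1), so t ≡ 6·11 = 66 ≡ 15 (mod 17).
    Then x = 132 + 156·15 = 2472, valid modulo lcm(156, 17) = 2652: x ≡ 2472 (mod 2652).
Verify against each original: 2472 mod 3 = 0, 2472 mod 4 = 0, 2472 mod 13 = 2, 2472 mod 17 = 7.

x ≡ 2472 (mod 2652).


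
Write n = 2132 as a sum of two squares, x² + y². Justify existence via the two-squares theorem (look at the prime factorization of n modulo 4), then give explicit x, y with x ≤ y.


Step 1: Factor n = 2132 = 2^2 · 13 · 41.
Step 2: Check the mod-4 condition on each prime factor: 2 = 2 (special); 13 ≡ 1 (mod 4), exponent 1; 41 ≡ 1 (mod 4), exponent 1.
All primes ≡ 3 (mod 4) appear to even exponent (or don't appear), so by the two-squares theorem n IS expressible as a sum of two squares.
Step 3: Build a representation. Group n = k² · m with k = 2 and m = 13 · 41 = 533 (a product of primes ≡ 1 (mod 4)); a representation of m scales to one of n via (k·x)² + (k·y)² = k²(x² + y²). Each prime p ≡ 1 (mod 4) is itself a sum of two squares; find a² by testing p − a² for a perfect square:
  13: 13 − 1² = 12, 13 − 2² = 9 = 3² ⇒ 13 = 2² + 3².
  41: 41 − 1² = 40, 41 − 2² = 37, 41 − 3² = 32, 41 − 4² = 25 = 5² ⇒ 41 = 4² + 5².
  Combine using the Brahmagupta–Fibonacci identity (a² + b²)(c² + d²) = (ac − bd)² + (ad + bc)² = (ac + bd)² + (ad − bc)²:
  13 · 41 = 533: from (2² + 3²)(4² + 5²), take (2·4 − 3·5, 2·5 + 3·4) = (8 − 15, 10 + 12) = (-7, 22); dropping signs (only squares matter) gives (7, 22); check 7² + 22² = 49 + 484 = 533 ✓.
  Scale by k = 2: (2·7, 2·22) = (14, 44).
Step 4: Order so x ≤ y and verify: 14² + 44² = 196 + 1936 = 2132 = n. ✓

n = 2132 = 14² + 44² (one valid representation with x ≤ y).


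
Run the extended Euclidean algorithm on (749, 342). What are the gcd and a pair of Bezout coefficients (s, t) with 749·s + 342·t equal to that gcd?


Euclidean algorithm on (749, 342) — divide until remainder is 0:
  749 = 2 · 342 + 65
  342 = 5 · 65 + 17
  65 = 3 · 17 + 14
  17 = 1 · 14 + 3
  14 = 4 · 3 + 2
  3 = 1 · 2 + 1
  2 = 2 · 1 + 0
gcd(749, 342) = 1.
Track Bezout coefficients alongside the remainders: start with r₀ = 749 = a·1 + b·0 (s = 1, t = 0) and r₁ = 342 = a·0 + b·1 (s = 0, t = 1); each new remainder r_{k+1} = r_{k-1} − q_k·r_k inherits s_{k+1} = s_{k-1} − q_k·s_k, t_{k+1} = t_{k-1} − q_k·t_k, so r_k = a·s_k + b·t_k at every step:
  q = 2: r = 65, s = 1 − 2·0 = 1, t = 0 − 2·1 = -2  (check: 749·1 + 342·(-2) = 65)
  q = 5: r = 17, s = 0 − 5·1 = -5, t = 1 − 5·(-2) = 11  (check: 749·(-5) + 342·11 = 17)
  q = 3: r = 14, s = 1 − 3·(-5) = 16, t = -2 − 3·11 = -35  (check: 749·16 + 342·(-35) = 14)
  q = 1: r = 3, s = -5 − 1·16 = -21, t = 11 − 1·(-35) = 46  (check: 749·(-21) + 342·46 = 3)
  q = 4: r = 2, s = 16 − 4·(-21) = 100, t = -35 − 4·46 = -219  (check: 749·100 + 342·(-219) = 2)
  q = 1: r = 1, s = -21 − 1·100 = -121, t = 46 − 1·(-219) = 265  (check: 749·(-121) + 342·265 = 1)
The row with r = 1 (the gcd) gives the Bezout coefficients s = -121, t = 265.
Result: 749 · (-121) + 342 · (265) = 1.

gcd(749, 342) = 1; s = -121, t = 265 (check: 749·(-121) + 342·265 = 1).


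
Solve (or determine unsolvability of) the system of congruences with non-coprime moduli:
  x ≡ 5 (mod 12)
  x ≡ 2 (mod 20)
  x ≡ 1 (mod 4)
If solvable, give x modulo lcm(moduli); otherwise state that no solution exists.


Moduli 12, 20, 4 are not pairwise coprime, so CRT works modulo lcm(m_i) when all pairwise compatibility conditions hold.
Pairwise compatibility: gcd(m_i, m_j) must divide a_i - a_j for every pair.
Merge one congruence at a time:
  Start: x ≡ 5 (mod 12).
  Combine with x ≡ 2 (mod 20): gcd(12, 20) = 4, and 2 - 5 = -3 is NOT divisible by 4.
    ⇒ system is inconsistent (no integer solution).

No solution (the system is inconsistent).


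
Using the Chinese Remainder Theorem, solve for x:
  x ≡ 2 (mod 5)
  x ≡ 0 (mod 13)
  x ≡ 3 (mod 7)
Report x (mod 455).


Moduli 5, 13, 7 are pairwise coprime; by CRT there is a unique solution modulo M = 5 · 13 · 7 = 455.
Solve pairwise, accumulating the modulus:
  Start with x ≡ 2 (mod 5).
  Combine with x ≡ 0 (mod 13): since gcd(5, 13) = 1, we get a unique residue mod 65.
    Write x = 2 + 5·t and substitute into x ≡ 0 (mod 13): 5·t ≡ 0 − 2 = -2 (mod 13).
    Reduce coefficients mod 13: 5·t ≡ 11 (mod 13).
    The inverse of 5 mod 13 is 8 (since 5·8 = 40 = 3·13 + 1), so t ≡ 8·11 = 88 ≡ 10 (mod 13).
    Then x = 2 + 5·10 = 52, valid modulo lcm(5, 13) = 65: x ≡ 52 (mod 65).
  Combine with x ≡ 3 (mod 7): since gcd(65, 7) = 1, we get a unique residue mod 455.
    Write x = 52 + 65·t and substitute into x ≡ 3 (mod 7): 65·t ≡ 3 − 52 = -49 (mod 7).
    Reduce coefficients mod 7: 2·t ≡ 0 (mod 7).
    The inverse of 2 mod 7 is 4 (since 2·4 = 8 = 1·7 + 1), so t ≡ 4·0 = 0 ≡ 0 (mod 7).
    Then x = 52 + 65·0 = 52, valid modulo lcm(65, 7) = 455: x ≡ 52 (mod 455).
Verify: 52 mod 5 = 2 ✓, 52 mod 13 = 0 ✓, 52 mod 7 = 3 ✓.

x ≡ 52 (mod 455).


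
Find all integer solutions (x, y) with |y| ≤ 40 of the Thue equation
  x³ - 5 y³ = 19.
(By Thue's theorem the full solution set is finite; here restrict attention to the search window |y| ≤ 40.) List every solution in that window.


The equation is x³ - 5y³ = 19. For fixed y, x³ = 5·y³ + 19, so a solution requires the RHS to be a perfect cube.
Strategy: iterate y from -40 to 40, compute RHS = 5·y³ + 19, and check whether it is a (positive or negative) perfect cube.
Check small values of y:
  y = 0: RHS = 19 is not a perfect cube.
  y = 1: RHS = 24 is not a perfect cube.
  y = -1: RHS = 14 is not a perfect cube.
  y = 2: RHS = 59 is not a perfect cube.
  y = -2: RHS = -21 is not a perfect cube.
  y = 3: RHS = 154 is not a perfect cube.
  y = -3: RHS = -116 is not a perfect cube.
Continuing the search up to |y| = 40 finds no solutions either.
No (x, y) in the scanned range satisfies the equation.

No integer solutions with |y| ≤ 40.


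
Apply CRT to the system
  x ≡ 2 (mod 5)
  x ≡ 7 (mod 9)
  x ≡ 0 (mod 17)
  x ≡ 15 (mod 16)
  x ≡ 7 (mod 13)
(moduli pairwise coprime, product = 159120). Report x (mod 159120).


Product of moduli M = 5 · 9 · 17 · 16 · 13 = 159120.
Merge one congruence at a time:
  Start: x ≡ 2 (mod 5).
  Combine with x ≡ 7 (mod 9); new modulus lcm = 45.
    Write x = 2 + 5·t and substitute into x ≡ 7 (mod 9): 5·t ≡ 7 − 2 = 5 (mod 9).
    The inverse of 5 mod 9 is 2 (since 5·2 = 10 = 1·9 + 1), so t ≡ 2·5 = 10 ≡ 1 (mod 9).
    Then x = 2 + 5·1 = 7, valid modulo lcm(5, 9) = 45: x ≡ 7 (mod 45).
  Combine with x ≡ 0 (mod 17); new modulus lcm = 765.
    Write x = 7 + 45·t and substitute into x ≡ 0 (mod 17): 45·t ≡ 0 − 7 = -7 (mod 17).
    Reduce coefficients mod 17: 11·t ≡ 10 (mod 17).
    The inverse of 11 mod 17 is 14 (since 11·14 = 154 = 9·17 + 1), so t ≡ 14·10 = 140 ≡ 4 (mod 17).
    Then x = 7 + 45·4 = 187, valid modulo lcm(45, 17) = 765: x ≡ 187 (mod 765).
  Combine with x ≡ 15 (mod 16); new modulus lcm = 12240.
    Write x = 187 + 765·t and substitute into x ≡ 15 (mod 16): 765·t ≡ 15 − 187 = -172 (mod 16).
    Reduce coefficients mod 16: 13·t ≡ 4 (mod 16).
    The inverse of 13 mod 16 is 5 (since 13·5 = 65 = 4·16 + 1), so t ≡ 5·4 = 20 ≡ 4 (mod 16).
    Then x = 187 + 765·4 = 3247, valid modulo lcm(765, 16) = 12240: x ≡ 3247 (mod 12240).
  Combine with x ≡ 7 (mod 13); new modulus lcm = 159120.
    Write x = 3247 + 12240·t and substitute into x ≡ 7 (mod 13): 12240·t ≡ 7 − 3247 = -3240 (mod 13).
    Reduce coefficients mod 13: 7·t ≡ 10 (mod 13).
    The inverse of 7 mod 13 is 2 (since 7·2 = 14 = 1·13 + 1), so t ≡ 2·10 = 20 ≡ 7 (mod 13).
    Then x = 3247 + 12240·7 = 88927, valid modulo lcm(12240, 13) = 159120: x ≡ 88927 (mod 159120).
Verify against each original: 88927 mod 5 = 2, 88927 mod 9 = 7, 88927 mod 17 = 0, 88927 mod 16 = 15, 88927 mod 13 = 7.

x ≡ 88927 (mod 159120).
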